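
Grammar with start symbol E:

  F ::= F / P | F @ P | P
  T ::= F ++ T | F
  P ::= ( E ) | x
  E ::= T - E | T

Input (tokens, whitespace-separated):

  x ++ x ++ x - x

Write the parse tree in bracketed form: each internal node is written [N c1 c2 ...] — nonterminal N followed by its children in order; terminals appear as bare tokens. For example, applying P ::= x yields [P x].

E
T - E
F ++ T - E
P ++ T - E
x ++ T - E
x ++ F ++ T - E
x ++ P ++ T - E
x ++ x ++ T - E
x ++ x ++ F - E
x ++ x ++ P - E
x ++ x ++ x - E
x ++ x ++ x - T
x ++ x ++ x - F
x ++ x ++ x - P
x ++ x ++ x - x

[E [T [F [P x]] ++ [T [F [P x]] ++ [T [F [P x]]]]] - [E [T [F [P x]]]]]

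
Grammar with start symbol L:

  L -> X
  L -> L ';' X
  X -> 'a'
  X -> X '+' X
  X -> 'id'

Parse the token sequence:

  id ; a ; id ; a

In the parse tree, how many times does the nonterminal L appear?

4

[L [L [L [L [X id]] ; [X a]] ; [X id]] ; [X a]]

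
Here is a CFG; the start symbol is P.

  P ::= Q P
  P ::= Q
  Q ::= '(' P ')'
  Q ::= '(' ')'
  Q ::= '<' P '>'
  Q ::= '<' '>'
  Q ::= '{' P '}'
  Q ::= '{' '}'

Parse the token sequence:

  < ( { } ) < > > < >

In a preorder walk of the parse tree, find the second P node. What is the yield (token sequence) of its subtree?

[P [Q < [P [Q ( [P [Q { }]] )] [P [Q < >]]] >] [P [Q < >]]]

( { } ) < >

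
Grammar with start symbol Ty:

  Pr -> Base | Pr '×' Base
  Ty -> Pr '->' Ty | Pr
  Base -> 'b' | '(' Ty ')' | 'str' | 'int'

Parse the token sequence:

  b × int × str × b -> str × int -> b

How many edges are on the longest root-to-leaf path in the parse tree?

[Ty [Pr [Pr [Pr [Pr [Base b]] × [Base int]] × [Base str]] × [Base b]] -> [Ty [Pr [Pr [Base str]] × [Base int]] -> [Ty [Pr [Base b]]]]]

6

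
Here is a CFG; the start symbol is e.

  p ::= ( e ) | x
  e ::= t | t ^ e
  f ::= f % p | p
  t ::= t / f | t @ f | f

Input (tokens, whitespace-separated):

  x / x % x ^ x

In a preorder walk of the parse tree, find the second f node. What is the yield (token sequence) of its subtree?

[e [t [t [f [p x]]] / [f [f [p x]] % [p x]]] ^ [e [t [f [p x]]]]]

x % x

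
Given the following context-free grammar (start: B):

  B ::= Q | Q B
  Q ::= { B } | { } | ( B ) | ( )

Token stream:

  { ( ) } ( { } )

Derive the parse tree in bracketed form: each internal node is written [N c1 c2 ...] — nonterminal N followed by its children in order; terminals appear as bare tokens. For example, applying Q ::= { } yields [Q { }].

B
Q B
{ B } B
{ Q } B
{ ( ) } B
{ ( ) } Q
{ ( ) } ( B )
{ ( ) } ( Q )
{ ( ) } ( { } )

[B [Q { [B [Q ( )]] }] [B [Q ( [B [Q { }]] )]]]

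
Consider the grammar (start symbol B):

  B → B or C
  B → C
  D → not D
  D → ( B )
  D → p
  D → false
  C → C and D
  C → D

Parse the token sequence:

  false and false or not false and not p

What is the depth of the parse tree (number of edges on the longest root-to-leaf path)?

5

[B [B [C [C [D false]] and [D false]]] or [C [C [D not [D false]]] and [D not [D p]]]]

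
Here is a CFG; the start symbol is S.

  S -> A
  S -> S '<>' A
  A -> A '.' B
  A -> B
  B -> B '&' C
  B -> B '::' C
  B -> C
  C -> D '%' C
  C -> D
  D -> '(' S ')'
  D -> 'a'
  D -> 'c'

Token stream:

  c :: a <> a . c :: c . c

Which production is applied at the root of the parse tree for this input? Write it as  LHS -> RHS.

S -> S '<>' A

[S [S [A [B [B [C [D c]]] :: [C [D a]]]]] <> [A [A [A [B [C [D a]]]] . [B [B [C [D c]]] :: [C [D c]]]] . [B [C [D c]]]]]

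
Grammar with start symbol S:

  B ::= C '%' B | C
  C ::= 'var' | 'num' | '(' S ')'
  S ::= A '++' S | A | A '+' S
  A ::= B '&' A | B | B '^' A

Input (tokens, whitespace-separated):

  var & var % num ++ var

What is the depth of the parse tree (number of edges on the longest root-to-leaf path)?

[S [A [B [C var]] & [A [B [C var] % [B [C num]]]]] ++ [S [A [B [C var]]]]]

6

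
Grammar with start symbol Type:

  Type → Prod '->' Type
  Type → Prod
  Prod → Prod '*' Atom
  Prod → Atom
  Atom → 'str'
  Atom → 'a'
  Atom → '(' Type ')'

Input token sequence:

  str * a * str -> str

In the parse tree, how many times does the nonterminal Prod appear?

4

[Type [Prod [Prod [Prod [Atom str]] * [Atom a]] * [Atom str]] -> [Type [Prod [Atom str]]]]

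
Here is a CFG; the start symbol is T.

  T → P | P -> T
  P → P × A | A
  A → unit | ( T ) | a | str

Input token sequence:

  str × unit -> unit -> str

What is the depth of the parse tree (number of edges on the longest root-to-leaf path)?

5

[T [P [P [A str]] × [A unit]] -> [T [P [A unit]] -> [T [P [A str]]]]]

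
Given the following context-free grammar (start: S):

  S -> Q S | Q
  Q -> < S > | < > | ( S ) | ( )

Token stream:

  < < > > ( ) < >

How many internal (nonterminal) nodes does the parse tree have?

8

[S [Q < [S [Q < >]] >] [S [Q ( )] [S [Q < >]]]]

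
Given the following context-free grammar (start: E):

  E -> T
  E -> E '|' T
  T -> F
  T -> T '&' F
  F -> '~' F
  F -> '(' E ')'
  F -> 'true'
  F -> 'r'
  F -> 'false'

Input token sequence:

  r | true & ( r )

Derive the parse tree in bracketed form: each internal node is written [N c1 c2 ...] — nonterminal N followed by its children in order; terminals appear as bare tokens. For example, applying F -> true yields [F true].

[E [E [T [F r]]] | [T [T [F true]] & [F ( [E [T [F r]]] )]]]

E
E | T
T | T
F | T
r | T
r | T & F
r | F & F
r | true & F
r | true & ( E )
r | true & ( T )
r | true & ( F )
r | true & ( r )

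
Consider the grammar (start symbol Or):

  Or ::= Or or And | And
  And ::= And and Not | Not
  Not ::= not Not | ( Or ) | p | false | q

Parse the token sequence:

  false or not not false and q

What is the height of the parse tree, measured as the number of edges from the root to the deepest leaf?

[Or [Or [And [Not false]]] or [And [And [Not not [Not not [Not false]]]] and [Not q]]]

6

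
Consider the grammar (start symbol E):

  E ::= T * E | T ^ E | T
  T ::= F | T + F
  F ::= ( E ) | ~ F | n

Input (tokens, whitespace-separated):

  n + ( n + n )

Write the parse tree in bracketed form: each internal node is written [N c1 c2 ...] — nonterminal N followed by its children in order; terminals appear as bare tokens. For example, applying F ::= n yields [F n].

E
T
T + F
F + F
n + F
n + ( E )
n + ( T )
n + ( T + F )
n + ( F + F )
n + ( n + F )
n + ( n + n )

[E [T [T [F n]] + [F ( [E [T [T [F n]] + [F n]]] )]]]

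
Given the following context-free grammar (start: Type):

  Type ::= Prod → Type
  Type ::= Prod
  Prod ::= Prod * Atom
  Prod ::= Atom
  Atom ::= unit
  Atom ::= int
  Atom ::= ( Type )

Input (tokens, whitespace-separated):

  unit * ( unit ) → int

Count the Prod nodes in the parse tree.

[Type [Prod [Prod [Atom unit]] * [Atom ( [Type [Prod [Atom unit]]] )]] → [Type [Prod [Atom int]]]]

4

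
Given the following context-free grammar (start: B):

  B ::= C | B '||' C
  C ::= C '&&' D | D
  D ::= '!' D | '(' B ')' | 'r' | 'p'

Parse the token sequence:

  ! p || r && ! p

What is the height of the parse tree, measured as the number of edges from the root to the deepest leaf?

5

[B [B [C [D ! [D p]]]] || [C [C [D r]] && [D ! [D p]]]]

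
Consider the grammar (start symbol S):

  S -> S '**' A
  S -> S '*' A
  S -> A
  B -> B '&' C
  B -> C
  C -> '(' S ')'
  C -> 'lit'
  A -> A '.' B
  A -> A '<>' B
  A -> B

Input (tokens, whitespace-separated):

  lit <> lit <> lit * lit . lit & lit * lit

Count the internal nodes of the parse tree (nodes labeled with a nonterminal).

[S [S [S [A [A [A [B [C lit]]] <> [B [C lit]]] <> [B [C lit]]]] * [A [A [B [C lit]]] . [B [B [C lit]] & [C lit]]]] * [A [B [C lit]]]]

23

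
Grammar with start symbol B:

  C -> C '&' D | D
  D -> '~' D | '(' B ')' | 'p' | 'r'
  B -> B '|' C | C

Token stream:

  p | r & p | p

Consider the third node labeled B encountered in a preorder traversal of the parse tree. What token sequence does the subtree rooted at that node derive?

p

[B [B [B [C [D p]]] | [C [C [D r]] & [D p]]] | [C [D p]]]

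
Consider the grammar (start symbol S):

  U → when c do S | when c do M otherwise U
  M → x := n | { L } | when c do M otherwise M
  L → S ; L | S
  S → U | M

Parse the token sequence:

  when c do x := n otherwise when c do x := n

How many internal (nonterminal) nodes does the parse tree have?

6

[S [U when c do [M x := n] otherwise [U when c do [S [M x := n]]]]]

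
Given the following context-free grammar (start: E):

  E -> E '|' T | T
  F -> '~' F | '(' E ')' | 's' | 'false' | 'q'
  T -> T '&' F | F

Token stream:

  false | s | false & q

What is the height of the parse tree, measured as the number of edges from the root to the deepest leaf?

5

[E [E [E [T [F false]]] | [T [F s]]] | [T [T [F false]] & [F q]]]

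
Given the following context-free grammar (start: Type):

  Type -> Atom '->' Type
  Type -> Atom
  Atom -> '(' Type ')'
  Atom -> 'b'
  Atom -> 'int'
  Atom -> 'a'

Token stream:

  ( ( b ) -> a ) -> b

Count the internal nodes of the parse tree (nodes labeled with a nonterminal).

[Type [Atom ( [Type [Atom ( [Type [Atom b]] )] -> [Type [Atom a]]] )] -> [Type [Atom b]]]

10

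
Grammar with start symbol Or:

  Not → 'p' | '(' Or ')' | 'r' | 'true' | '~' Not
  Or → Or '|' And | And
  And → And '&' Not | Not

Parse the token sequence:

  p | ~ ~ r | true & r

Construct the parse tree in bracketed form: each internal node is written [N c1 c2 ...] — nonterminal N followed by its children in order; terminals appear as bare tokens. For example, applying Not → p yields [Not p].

Or
Or | And
Or | And | And
And | And | And
Not | And | And
p | And | And
p | Not | And
p | ~ Not | And
p | ~ ~ Not | And
p | ~ ~ r | And
p | ~ ~ r | And & Not
p | ~ ~ r | Not & Not
p | ~ ~ r | true & Not
p | ~ ~ r | true & r

[Or [Or [Or [And [Not p]]] | [And [Not ~ [Not ~ [Not r]]]]] | [And [And [Not true]] & [Not r]]]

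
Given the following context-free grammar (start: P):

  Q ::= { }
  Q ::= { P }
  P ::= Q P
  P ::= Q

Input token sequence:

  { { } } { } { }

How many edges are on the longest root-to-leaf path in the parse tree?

4

[P [Q { [P [Q { }]] }] [P [Q { }] [P [Q { }]]]]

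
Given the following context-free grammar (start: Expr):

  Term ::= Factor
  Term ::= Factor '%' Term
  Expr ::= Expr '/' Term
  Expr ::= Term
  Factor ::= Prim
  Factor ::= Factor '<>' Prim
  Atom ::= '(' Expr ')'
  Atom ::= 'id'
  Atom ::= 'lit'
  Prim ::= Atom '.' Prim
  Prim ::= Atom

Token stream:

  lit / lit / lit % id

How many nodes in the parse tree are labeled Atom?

[Expr [Expr [Expr [Term [Factor [Prim [Atom lit]]]]] / [Term [Factor [Prim [Atom lit]]]]] / [Term [Factor [Prim [Atom lit]]] % [Term [Factor [Prim [Atom id]]]]]]

4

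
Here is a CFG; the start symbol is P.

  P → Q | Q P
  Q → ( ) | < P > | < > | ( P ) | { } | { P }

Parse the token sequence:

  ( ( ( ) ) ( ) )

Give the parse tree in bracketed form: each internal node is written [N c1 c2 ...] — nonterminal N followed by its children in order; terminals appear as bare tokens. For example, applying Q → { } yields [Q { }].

P
Q
( P )
( Q P )
( ( P ) P )
( ( Q ) P )
( ( ( ) ) P )
( ( ( ) ) Q )
( ( ( ) ) ( ) )

[P [Q ( [P [Q ( [P [Q ( )]] )] [P [Q ( )]]] )]]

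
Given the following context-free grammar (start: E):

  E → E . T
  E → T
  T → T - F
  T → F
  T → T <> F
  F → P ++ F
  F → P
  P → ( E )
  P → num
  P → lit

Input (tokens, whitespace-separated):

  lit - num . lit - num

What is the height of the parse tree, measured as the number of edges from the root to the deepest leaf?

[E [E [T [T [F [P lit]]] - [F [P num]]]] . [T [T [F [P lit]]] - [F [P num]]]]

6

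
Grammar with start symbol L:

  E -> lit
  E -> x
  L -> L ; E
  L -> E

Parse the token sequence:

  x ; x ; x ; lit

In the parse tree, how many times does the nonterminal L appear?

[L [L [L [L [E x]] ; [E x]] ; [E x]] ; [E lit]]

4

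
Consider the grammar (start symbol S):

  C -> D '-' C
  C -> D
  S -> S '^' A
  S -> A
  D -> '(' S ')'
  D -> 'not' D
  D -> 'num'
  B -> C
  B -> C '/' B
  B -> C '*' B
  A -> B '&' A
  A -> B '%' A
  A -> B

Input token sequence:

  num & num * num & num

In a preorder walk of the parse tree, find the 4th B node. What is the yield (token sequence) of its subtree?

[S [A [B [C [D num]]] & [A [B [C [D num]] * [B [C [D num]]]] & [A [B [C [D num]]]]]]]

num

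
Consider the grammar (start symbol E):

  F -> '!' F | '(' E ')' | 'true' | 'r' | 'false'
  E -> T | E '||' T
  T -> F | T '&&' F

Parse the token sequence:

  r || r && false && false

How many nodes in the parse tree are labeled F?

[E [E [T [F r]]] || [T [T [T [F r]] && [F false]] && [F false]]]

4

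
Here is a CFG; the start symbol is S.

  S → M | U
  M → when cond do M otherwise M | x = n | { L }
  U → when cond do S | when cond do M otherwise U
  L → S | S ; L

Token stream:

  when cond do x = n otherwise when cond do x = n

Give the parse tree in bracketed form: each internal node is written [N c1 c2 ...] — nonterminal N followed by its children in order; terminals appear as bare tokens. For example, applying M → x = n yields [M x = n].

[S [U when cond do [M x = n] otherwise [U when cond do [S [M x = n]]]]]

S
U
when cond do M otherwise U
when cond do x = n otherwise U
when cond do x = n otherwise when cond do S
when cond do x = n otherwise when cond do M
when cond do x = n otherwise when cond do x = n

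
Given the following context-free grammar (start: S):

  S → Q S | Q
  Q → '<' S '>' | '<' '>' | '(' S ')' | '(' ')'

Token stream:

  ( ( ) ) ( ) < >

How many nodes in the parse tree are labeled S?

4

[S [Q ( [S [Q ( )]] )] [S [Q ( )] [S [Q < >]]]]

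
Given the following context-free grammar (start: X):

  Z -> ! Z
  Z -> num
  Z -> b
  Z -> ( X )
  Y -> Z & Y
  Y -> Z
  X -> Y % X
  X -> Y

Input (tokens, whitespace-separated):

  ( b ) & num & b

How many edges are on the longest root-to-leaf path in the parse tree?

6

[X [Y [Z ( [X [Y [Z b]]] )] & [Y [Z num] & [Y [Z b]]]]]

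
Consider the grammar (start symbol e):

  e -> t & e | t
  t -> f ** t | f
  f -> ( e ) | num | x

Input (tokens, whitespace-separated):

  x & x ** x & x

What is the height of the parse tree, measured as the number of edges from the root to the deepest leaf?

5

[e [t [f x]] & [e [t [f x] ** [t [f x]]] & [e [t [f x]]]]]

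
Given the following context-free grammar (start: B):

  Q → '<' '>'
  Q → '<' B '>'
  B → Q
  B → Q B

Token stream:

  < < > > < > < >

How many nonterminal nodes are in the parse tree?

[B [Q < [B [Q < >]] >] [B [Q < >] [B [Q < >]]]]

8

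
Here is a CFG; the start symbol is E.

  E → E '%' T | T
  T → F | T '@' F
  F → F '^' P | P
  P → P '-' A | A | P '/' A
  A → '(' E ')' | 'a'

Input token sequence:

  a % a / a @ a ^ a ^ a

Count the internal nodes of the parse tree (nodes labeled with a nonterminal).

[E [E [T [F [P [A a]]]]] % [T [T [F [P [P [A a]] / [A a]]]] @ [F [F [F [P [A a]]] ^ [P [A a]]] ^ [P [A a]]]]]

22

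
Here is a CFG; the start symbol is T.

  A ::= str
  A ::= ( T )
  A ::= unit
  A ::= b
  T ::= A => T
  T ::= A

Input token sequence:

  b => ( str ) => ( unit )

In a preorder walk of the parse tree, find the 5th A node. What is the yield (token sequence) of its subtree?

unit

[T [A b] => [T [A ( [T [A str]] )] => [T [A ( [T [A unit]] )]]]]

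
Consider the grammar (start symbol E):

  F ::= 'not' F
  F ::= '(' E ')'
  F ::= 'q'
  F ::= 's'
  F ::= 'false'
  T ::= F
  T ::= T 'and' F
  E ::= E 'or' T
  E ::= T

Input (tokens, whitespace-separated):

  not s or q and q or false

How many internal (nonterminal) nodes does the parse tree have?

[E [E [E [T [F not [F s]]]] or [T [T [F q]] and [F q]]] or [T [F false]]]

12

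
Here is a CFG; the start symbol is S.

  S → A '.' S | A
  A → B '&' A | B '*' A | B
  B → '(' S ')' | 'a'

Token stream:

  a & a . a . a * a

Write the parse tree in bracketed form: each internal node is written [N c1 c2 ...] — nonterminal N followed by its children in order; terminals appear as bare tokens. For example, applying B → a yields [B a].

S
A . S
B & A . S
a & A . S
a & B . S
a & a . S
a & a . A . S
a & a . B . S
a & a . a . S
a & a . a . A
a & a . a . B * A
a & a . a . a * A
a & a . a . a * B
a & a . a . a * a

[S [A [B a] & [A [B a]]] . [S [A [B a]] . [S [A [B a] * [A [B a]]]]]]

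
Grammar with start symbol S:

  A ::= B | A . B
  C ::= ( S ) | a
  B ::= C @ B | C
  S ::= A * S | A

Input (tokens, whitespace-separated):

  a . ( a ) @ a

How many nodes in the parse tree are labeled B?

[S [A [A [B [C a]]] . [B [C ( [S [A [B [C a]]]] )] @ [B [C a]]]]]

4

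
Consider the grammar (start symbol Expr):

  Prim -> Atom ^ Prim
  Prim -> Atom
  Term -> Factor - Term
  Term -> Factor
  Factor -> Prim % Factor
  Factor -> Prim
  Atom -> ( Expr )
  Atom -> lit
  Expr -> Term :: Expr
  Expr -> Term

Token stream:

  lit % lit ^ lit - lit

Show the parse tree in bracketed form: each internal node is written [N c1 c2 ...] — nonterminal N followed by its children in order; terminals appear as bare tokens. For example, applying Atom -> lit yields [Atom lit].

Expr
Term
Factor - Term
Prim % Factor - Term
Atom % Factor - Term
lit % Factor - Term
lit % Prim - Term
lit % Atom ^ Prim - Term
lit % lit ^ Prim - Term
lit % lit ^ Atom - Term
lit % lit ^ lit - Term
lit % lit ^ lit - Factor
lit % lit ^ lit - Prim
lit % lit ^ lit - Atom
lit % lit ^ lit - lit

[Expr [Term [Factor [Prim [Atom lit]] % [Factor [Prim [Atom lit] ^ [Prim [Atom lit]]]]] - [Term [Factor [Prim [Atom lit]]]]]]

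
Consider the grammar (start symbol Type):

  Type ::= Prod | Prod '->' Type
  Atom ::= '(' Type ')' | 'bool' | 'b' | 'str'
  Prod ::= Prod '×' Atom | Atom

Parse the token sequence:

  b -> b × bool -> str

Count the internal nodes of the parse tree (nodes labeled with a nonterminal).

[Type [Prod [Atom b]] -> [Type [Prod [Prod [Atom b]] × [Atom bool]] -> [Type [Prod [Atom str]]]]]

11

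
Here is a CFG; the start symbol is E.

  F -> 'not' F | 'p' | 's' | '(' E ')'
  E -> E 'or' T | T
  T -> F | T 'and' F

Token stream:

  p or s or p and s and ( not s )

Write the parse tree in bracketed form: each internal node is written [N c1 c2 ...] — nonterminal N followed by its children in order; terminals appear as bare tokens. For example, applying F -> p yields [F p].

E
E or T
E or T or T
T or T or T
F or T or T
p or T or T
p or F or T
p or s or T
p or s or T and F
p or s or T and F and F
p or s or F and F and F
p or s or p and F and F
p or s or p and s and F
p or s or p and s and ( E )
p or s or p and s and ( T )
p or s or p and s and ( F )
p or s or p and s and ( not F )
p or s or p and s and ( not s )

[E [E [E [T [F p]]] or [T [F s]]] or [T [T [T [F p]] and [F s]] and [F ( [E [T [F not [F s]]]] )]]]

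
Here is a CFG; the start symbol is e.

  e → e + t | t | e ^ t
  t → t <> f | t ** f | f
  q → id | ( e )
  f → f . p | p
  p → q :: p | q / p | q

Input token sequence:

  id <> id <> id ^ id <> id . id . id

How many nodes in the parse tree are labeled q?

7

[e [e [t [t [t [f [p [q id]]]] <> [f [p [q id]]]] <> [f [p [q id]]]]] ^ [t [t [f [p [q id]]]] <> [f [f [f [p [q id]]] . [p [q id]]] . [p [q id]]]]]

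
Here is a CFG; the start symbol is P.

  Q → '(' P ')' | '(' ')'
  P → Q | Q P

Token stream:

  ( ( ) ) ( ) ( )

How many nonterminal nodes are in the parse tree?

[P [Q ( [P [Q ( )]] )] [P [Q ( )] [P [Q ( )]]]]

8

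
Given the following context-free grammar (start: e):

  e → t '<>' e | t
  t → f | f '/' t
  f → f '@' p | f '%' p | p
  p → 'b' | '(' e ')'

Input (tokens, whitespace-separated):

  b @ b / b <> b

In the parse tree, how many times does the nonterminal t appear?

[e [t [f [f [p b]] @ [p b]] / [t [f [p b]]]] <> [e [t [f [p b]]]]]

3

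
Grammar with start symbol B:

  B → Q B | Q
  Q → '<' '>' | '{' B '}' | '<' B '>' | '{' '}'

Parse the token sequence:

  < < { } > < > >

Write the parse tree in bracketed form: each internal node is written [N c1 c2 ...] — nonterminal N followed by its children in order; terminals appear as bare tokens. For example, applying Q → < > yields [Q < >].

B
Q
< B >
< Q B >
< < B > B >
< < Q > B >
< < { } > B >
< < { } > Q >
< < { } > < > >

[B [Q < [B [Q < [B [Q { }]] >] [B [Q < >]]] >]]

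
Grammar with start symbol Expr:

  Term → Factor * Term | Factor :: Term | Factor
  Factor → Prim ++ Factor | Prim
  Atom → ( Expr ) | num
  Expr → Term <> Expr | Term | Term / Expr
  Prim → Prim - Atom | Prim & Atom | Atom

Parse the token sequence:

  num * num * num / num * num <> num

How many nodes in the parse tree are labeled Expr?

3

[Expr [Term [Factor [Prim [Atom num]]] * [Term [Factor [Prim [Atom num]]] * [Term [Factor [Prim [Atom num]]]]]] / [Expr [Term [Factor [Prim [Atom num]]] * [Term [Factor [Prim [Atom num]]]]] <> [Expr [Term [Factor [Prim [Atom num]]]]]]]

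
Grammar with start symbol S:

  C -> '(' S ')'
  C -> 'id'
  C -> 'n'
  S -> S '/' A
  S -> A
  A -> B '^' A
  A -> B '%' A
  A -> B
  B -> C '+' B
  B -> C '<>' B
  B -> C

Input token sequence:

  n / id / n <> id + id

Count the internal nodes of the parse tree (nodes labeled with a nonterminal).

16

[S [S [S [A [B [C n]]]] / [A [B [C id]]]] / [A [B [C n] <> [B [C id] + [B [C id]]]]]]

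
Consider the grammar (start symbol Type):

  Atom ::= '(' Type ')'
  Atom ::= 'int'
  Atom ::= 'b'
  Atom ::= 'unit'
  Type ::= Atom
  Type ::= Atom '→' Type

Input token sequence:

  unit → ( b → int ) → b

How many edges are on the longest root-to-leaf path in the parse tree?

6

[Type [Atom unit] → [Type [Atom ( [Type [Atom b] → [Type [Atom int]]] )] → [Type [Atom b]]]]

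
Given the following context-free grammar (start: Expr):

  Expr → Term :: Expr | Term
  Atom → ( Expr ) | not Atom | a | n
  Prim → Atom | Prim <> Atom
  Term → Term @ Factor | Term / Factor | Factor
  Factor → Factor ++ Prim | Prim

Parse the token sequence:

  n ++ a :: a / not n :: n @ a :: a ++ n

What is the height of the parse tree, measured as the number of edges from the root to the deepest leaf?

[Expr [Term [Factor [Factor [Prim [Atom n]]] ++ [Prim [Atom a]]]] :: [Expr [Term [Term [Factor [Prim [Atom a]]]] / [Factor [Prim [Atom not [Atom n]]]]] :: [Expr [Term [Term [Factor [Prim [Atom n]]]] @ [Factor [Prim [Atom a]]]] :: [Expr [Term [Factor [Factor [Prim [Atom a]]] ++ [Prim [Atom n]]]]]]]]

9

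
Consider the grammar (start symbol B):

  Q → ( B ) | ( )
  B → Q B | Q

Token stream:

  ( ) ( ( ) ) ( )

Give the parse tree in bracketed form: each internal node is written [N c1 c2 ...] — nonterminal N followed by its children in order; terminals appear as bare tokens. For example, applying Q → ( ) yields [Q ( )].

B
Q B
( ) B
( ) Q B
( ) ( B ) B
( ) ( Q ) B
( ) ( ( ) ) B
( ) ( ( ) ) Q
( ) ( ( ) ) ( )

[B [Q ( )] [B [Q ( [B [Q ( )]] )] [B [Q ( )]]]]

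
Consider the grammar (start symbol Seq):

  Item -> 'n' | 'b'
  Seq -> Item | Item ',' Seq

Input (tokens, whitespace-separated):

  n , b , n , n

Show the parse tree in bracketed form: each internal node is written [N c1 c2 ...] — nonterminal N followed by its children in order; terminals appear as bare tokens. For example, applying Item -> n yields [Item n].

Seq
Item , Seq
n , Seq
n , Item , Seq
n , b , Seq
n , b , Item , Seq
n , b , n , Seq
n , b , n , Item
n , b , n , n

[Seq [Item n] , [Seq [Item b] , [Seq [Item n] , [Seq [Item n]]]]]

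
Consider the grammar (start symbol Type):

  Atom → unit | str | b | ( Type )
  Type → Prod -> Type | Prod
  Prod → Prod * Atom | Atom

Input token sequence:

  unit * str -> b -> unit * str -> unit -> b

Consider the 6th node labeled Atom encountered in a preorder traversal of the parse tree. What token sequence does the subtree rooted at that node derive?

[Type [Prod [Prod [Atom unit]] * [Atom str]] -> [Type [Prod [Atom b]] -> [Type [Prod [Prod [Atom unit]] * [Atom str]] -> [Type [Prod [Atom unit]] -> [Type [Prod [Atom b]]]]]]]

unit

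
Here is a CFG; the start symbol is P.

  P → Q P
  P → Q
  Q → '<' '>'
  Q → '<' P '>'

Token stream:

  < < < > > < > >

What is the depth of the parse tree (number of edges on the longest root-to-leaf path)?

[P [Q < [P [Q < [P [Q < >]] >] [P [Q < >]]] >]]

6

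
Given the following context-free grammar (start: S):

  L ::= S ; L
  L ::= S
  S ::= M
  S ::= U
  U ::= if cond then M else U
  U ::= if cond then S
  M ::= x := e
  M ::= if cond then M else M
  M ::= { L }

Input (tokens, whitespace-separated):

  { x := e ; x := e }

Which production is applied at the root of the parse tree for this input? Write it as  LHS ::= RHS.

[S [M { [L [S [M x := e]] ; [L [S [M x := e]]]] }]]

S ::= M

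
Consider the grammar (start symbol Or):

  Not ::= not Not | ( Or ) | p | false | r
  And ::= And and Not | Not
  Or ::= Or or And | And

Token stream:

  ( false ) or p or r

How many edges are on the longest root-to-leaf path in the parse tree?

8

[Or [Or [Or [And [Not ( [Or [And [Not false]]] )]]] or [And [Not p]]] or [And [Not r]]]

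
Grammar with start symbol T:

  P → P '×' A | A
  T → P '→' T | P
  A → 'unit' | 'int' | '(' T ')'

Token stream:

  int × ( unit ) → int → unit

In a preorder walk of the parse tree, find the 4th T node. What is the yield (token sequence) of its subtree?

unit

[T [P [P [A int]] × [A ( [T [P [A unit]]] )]] → [T [P [A int]] → [T [P [A unit]]]]]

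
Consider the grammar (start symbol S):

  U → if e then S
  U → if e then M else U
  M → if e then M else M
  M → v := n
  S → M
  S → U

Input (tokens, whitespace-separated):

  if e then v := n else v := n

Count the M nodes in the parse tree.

[S [M if e then [M v := n] else [M v := n]]]

3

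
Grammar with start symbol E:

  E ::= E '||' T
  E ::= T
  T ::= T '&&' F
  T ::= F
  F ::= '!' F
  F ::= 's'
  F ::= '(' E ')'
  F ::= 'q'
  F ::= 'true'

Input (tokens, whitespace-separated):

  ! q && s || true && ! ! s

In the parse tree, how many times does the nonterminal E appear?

[E [E [T [T [F ! [F q]]] && [F s]]] || [T [T [F true]] && [F ! [F ! [F s]]]]]

2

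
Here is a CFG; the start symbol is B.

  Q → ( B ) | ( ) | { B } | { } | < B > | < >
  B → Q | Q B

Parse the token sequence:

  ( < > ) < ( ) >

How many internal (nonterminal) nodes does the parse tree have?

8

[B [Q ( [B [Q < >]] )] [B [Q < [B [Q ( )]] >]]]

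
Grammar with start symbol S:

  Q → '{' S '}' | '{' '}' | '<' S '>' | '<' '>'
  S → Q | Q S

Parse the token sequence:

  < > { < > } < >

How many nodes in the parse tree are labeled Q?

4

[S [Q < >] [S [Q { [S [Q < >]] }] [S [Q < >]]]]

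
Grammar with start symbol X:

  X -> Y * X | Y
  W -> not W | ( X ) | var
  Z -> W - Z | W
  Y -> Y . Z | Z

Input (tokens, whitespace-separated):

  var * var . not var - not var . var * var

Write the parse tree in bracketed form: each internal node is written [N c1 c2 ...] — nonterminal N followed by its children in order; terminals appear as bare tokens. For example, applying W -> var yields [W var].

X
Y * X
Z * X
W * X
var * X
var * Y * X
var * Y . Z * X
var * Y . Z . Z * X
var * Z . Z . Z * X
var * W . Z . Z * X
var * var . Z . Z * X
var * var . W - Z . Z * X
var * var . not W - Z . Z * X
var * var . not var - Z . Z * X
var * var . not var - W . Z * X
var * var . not var - not W . Z * X
var * var . not var - not var . Z * X
var * var . not var - not var . W * X
var * var . not var - not var . var * X
var * var . not var - not var . var * Y
var * var . not var - not var . var * Z
var * var . not var - not var . var * W
var * var . not var - not var . var * var

[X [Y [Z [W var]]] * [X [Y [Y [Y [Z [W var]]] . [Z [W not [W var]] - [Z [W not [W var]]]]] . [Z [W var]]] * [X [Y [Z [W var]]]]]]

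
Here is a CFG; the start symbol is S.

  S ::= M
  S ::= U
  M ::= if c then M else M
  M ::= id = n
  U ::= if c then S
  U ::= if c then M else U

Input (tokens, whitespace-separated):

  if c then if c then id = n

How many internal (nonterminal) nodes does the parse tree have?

[S [U if c then [S [U if c then [S [M id = n]]]]]]

6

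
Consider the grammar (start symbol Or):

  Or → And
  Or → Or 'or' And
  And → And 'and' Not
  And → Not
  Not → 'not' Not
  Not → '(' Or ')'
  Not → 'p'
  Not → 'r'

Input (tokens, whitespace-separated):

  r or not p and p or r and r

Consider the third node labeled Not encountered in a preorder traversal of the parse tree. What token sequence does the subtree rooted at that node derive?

[Or [Or [Or [And [Not r]]] or [And [And [Not not [Not p]]] and [Not p]]] or [And [And [Not r]] and [Not r]]]

p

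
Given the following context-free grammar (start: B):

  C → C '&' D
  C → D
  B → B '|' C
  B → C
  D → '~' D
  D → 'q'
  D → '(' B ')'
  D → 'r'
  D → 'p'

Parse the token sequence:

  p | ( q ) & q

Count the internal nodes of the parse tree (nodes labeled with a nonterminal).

11

[B [B [C [D p]]] | [C [C [D ( [B [C [D q]]] )]] & [D q]]]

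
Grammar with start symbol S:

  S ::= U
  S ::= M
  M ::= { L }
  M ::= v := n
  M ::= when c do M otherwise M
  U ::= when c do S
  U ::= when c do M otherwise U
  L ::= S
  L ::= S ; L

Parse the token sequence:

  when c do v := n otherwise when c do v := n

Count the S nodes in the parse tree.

[S [U when c do [M v := n] otherwise [U when c do [S [M v := n]]]]]

2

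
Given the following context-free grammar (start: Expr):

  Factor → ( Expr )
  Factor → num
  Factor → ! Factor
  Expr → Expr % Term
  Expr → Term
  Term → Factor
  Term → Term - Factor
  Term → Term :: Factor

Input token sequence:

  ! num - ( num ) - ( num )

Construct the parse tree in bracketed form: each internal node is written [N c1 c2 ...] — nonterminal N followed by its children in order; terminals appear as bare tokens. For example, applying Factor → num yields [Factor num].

[Expr [Term [Term [Term [Factor ! [Factor num]]] - [Factor ( [Expr [Term [Factor num]]] )]] - [Factor ( [Expr [Term [Factor num]]] )]]]

Expr
Term
Term - Factor
Term - Factor - Factor
Factor - Factor - Factor
! Factor - Factor - Factor
! num - Factor - Factor
! num - ( Expr ) - Factor
! num - ( Term ) - Factor
! num - ( Factor ) - Factor
! num - ( num ) - Factor
! num - ( num ) - ( Expr )
! num - ( num ) - ( Term )
! num - ( num ) - ( Factor )
! num - ( num ) - ( num )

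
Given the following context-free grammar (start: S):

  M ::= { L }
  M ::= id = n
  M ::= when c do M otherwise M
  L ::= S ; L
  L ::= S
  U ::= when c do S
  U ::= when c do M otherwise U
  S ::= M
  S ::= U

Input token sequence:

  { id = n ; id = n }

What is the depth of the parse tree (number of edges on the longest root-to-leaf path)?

[S [M { [L [S [M id = n]] ; [L [S [M id = n]]]] }]]

6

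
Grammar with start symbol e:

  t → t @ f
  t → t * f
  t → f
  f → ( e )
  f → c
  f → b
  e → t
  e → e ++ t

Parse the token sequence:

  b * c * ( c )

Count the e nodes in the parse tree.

2

[e [t [t [t [f b]] * [f c]] * [f ( [e [t [f c]]] )]]]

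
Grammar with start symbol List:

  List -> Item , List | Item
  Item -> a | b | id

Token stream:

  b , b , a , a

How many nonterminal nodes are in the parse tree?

[List [Item b] , [List [Item b] , [List [Item a] , [List [Item a]]]]]

8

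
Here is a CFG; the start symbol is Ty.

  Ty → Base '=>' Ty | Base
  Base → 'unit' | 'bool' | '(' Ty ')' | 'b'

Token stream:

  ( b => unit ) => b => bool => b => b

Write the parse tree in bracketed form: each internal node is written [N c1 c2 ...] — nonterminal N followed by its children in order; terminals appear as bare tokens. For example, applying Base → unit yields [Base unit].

Ty
Base => Ty
( Ty ) => Ty
( Base => Ty ) => Ty
( b => Ty ) => Ty
( b => Base ) => Ty
( b => unit ) => Ty
( b => unit ) => Base => Ty
( b => unit ) => b => Ty
( b => unit ) => b => Base => Ty
( b => unit ) => b => bool => Ty
( b => unit ) => b => bool => Base => Ty
( b => unit ) => b => bool => b => Ty
( b => unit ) => b => bool => b => Base
( b => unit ) => b => bool => b => b

[Ty [Base ( [Ty [Base b] => [Ty [Base unit]]] )] => [Ty [Base b] => [Ty [Base bool] => [Ty [Base b] => [Ty [Base b]]]]]]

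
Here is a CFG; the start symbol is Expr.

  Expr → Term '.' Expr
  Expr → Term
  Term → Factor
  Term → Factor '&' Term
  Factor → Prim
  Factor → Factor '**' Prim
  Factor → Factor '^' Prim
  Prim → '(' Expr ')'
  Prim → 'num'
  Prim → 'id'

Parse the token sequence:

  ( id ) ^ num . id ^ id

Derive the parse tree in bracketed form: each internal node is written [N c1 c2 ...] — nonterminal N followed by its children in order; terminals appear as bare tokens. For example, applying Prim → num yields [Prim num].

Expr
Term . Expr
Factor . Expr
Factor ^ Prim . Expr
Prim ^ Prim . Expr
( Expr ) ^ Prim . Expr
( Term ) ^ Prim . Expr
( Factor ) ^ Prim . Expr
( Prim ) ^ Prim . Expr
( id ) ^ Prim . Expr
( id ) ^ num . Expr
( id ) ^ num . Term
( id ) ^ num . Factor
( id ) ^ num . Factor ^ Prim
( id ) ^ num . Prim ^ Prim
( id ) ^ num . id ^ Prim
( id ) ^ num . id ^ id

[Expr [Term [Factor [Factor [Prim ( [Expr [Term [Factor [Prim id]]]] )]] ^ [Prim num]]] . [Expr [Term [Factor [Factor [Prim id]] ^ [Prim id]]]]]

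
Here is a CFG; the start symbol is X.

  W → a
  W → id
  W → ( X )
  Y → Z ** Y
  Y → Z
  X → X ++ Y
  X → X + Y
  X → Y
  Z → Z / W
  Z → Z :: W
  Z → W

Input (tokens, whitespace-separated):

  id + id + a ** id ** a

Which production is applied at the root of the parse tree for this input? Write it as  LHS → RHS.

X → X + Y

[X [X [X [Y [Z [W id]]]] + [Y [Z [W id]]]] + [Y [Z [W a]] ** [Y [Z [W id]] ** [Y [Z [W a]]]]]]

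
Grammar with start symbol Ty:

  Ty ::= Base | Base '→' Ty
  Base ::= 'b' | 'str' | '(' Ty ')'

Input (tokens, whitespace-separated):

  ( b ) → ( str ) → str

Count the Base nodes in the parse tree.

[Ty [Base ( [Ty [Base b]] )] → [Ty [Base ( [Ty [Base str]] )] → [Ty [Base str]]]]

5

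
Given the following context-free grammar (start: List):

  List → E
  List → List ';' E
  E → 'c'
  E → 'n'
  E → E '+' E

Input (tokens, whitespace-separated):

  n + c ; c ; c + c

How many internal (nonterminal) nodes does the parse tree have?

[List [List [List [E [E n] + [E c]]] ; [E c]] ; [E [E c] + [E c]]]

10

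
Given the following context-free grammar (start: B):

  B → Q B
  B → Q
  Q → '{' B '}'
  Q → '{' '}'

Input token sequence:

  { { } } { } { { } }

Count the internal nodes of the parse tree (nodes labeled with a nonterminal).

10

[B [Q { [B [Q { }]] }] [B [Q { }] [B [Q { [B [Q { }]] }]]]]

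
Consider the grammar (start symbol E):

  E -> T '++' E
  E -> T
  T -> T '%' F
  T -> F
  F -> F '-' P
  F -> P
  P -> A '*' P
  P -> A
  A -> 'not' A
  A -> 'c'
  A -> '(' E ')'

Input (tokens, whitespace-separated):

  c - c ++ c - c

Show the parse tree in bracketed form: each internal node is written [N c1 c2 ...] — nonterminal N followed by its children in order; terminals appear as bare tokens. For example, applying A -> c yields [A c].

E
T ++ E
F ++ E
F - P ++ E
P - P ++ E
A - P ++ E
c - P ++ E
c - A ++ E
c - c ++ E
c - c ++ T
c - c ++ F
c - c ++ F - P
c - c ++ P - P
c - c ++ A - P
c - c ++ c - P
c - c ++ c - A
c - c ++ c - c

[E [T [F [F [P [A c]]] - [P [A c]]]] ++ [E [T [F [F [P [A c]]] - [P [A c]]]]]]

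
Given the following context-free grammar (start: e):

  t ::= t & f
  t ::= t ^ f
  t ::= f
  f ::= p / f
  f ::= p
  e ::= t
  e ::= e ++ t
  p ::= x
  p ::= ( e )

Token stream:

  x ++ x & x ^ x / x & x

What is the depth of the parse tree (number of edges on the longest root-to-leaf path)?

[e [e [t [f [p x]]]] ++ [t [t [t [t [f [p x]]] & [f [p x]]] ^ [f [p x] / [f [p x]]]] & [f [p x]]]]

7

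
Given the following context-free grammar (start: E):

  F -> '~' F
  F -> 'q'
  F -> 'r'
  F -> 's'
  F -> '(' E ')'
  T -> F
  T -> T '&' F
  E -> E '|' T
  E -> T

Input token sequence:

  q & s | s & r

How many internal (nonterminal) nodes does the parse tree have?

10

[E [E [T [T [F q]] & [F s]]] | [T [T [F s]] & [F r]]]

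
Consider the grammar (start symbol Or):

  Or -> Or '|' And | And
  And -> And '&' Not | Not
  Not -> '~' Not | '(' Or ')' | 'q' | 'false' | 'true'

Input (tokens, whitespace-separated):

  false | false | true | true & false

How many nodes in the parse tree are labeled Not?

[Or [Or [Or [Or [And [Not false]]] | [And [Not false]]] | [And [Not true]]] | [And [And [Not true]] & [Not false]]]

5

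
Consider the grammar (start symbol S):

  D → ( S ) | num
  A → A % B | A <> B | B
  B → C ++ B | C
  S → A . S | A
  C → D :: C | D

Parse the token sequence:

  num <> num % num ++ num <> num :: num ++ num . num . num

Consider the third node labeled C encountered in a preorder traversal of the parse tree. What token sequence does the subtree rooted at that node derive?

[S [A [A [A [A [B [C [D num]]]] <> [B [C [D num]]]] % [B [C [D num]] ++ [B [C [D num]]]]] <> [B [C [D num] :: [C [D num]]] ++ [B [C [D num]]]]] . [S [A [B [C [D num]]]] . [S [A [B [C [D num]]]]]]]

num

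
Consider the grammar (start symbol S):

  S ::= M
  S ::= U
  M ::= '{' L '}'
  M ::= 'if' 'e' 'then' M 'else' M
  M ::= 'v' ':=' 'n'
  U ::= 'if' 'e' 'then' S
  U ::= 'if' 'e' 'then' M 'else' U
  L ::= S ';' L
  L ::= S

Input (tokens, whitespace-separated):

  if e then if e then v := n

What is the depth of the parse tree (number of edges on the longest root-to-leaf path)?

[S [U if e then [S [U if e then [S [M v := n]]]]]]

6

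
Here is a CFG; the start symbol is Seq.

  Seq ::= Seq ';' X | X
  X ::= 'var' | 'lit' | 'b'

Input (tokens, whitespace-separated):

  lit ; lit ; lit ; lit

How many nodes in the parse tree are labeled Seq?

[Seq [Seq [Seq [Seq [X lit]] ; [X lit]] ; [X lit]] ; [X lit]]

4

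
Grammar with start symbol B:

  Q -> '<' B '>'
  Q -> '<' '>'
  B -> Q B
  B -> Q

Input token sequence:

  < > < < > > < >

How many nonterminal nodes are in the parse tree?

[B [Q < >] [B [Q < [B [Q < >]] >] [B [Q < >]]]]

8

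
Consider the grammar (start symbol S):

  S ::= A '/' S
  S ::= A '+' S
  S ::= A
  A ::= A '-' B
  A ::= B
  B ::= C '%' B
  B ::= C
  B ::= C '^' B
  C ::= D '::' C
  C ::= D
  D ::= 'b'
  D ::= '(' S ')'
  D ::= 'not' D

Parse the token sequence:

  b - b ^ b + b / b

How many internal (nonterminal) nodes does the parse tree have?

[S [A [A [B [C [D b]]]] - [B [C [D b]] ^ [B [C [D b]]]]] + [S [A [B [C [D b]]]] / [S [A [B [C [D b]]]]]]]

22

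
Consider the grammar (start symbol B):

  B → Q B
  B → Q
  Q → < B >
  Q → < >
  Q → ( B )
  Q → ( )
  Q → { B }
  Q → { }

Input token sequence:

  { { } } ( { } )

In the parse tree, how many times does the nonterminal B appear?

4

[B [Q { [B [Q { }]] }] [B [Q ( [B [Q { }]] )]]]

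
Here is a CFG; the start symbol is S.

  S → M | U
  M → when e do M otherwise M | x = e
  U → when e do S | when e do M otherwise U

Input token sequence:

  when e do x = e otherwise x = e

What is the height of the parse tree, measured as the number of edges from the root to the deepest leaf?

[S [M when e do [M x = e] otherwise [M x = e]]]

3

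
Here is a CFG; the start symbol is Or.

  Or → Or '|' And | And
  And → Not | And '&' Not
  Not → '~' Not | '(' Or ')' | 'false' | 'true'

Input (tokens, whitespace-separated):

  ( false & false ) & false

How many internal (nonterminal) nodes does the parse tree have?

10

[Or [And [And [Not ( [Or [And [And [Not false]] & [Not false]]] )]] & [Not false]]]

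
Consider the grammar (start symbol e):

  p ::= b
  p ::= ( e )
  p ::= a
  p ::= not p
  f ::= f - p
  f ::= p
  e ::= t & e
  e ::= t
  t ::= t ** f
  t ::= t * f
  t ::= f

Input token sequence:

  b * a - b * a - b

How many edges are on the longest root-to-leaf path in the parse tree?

[e [t [t [t [f [p b]]] * [f [f [p a]] - [p b]]] * [f [f [p a]] - [p b]]]]

6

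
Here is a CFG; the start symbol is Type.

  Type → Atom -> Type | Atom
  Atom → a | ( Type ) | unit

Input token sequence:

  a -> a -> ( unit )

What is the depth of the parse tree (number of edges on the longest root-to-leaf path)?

[Type [Atom a] -> [Type [Atom a] -> [Type [Atom ( [Type [Atom unit]] )]]]]

6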